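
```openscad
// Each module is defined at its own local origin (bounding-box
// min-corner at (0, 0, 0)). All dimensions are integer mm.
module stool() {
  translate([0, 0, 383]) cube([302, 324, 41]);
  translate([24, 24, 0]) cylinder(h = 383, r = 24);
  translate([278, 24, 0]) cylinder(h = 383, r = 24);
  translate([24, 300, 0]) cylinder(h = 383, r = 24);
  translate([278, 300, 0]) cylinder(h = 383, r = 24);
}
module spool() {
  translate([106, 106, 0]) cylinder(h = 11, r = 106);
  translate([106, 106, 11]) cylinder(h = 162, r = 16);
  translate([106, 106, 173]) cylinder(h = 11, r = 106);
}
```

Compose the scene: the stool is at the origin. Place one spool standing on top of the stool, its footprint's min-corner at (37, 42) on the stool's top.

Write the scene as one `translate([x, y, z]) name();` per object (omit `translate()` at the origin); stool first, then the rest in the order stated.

stool();
translate([37, 42, 424]) spool();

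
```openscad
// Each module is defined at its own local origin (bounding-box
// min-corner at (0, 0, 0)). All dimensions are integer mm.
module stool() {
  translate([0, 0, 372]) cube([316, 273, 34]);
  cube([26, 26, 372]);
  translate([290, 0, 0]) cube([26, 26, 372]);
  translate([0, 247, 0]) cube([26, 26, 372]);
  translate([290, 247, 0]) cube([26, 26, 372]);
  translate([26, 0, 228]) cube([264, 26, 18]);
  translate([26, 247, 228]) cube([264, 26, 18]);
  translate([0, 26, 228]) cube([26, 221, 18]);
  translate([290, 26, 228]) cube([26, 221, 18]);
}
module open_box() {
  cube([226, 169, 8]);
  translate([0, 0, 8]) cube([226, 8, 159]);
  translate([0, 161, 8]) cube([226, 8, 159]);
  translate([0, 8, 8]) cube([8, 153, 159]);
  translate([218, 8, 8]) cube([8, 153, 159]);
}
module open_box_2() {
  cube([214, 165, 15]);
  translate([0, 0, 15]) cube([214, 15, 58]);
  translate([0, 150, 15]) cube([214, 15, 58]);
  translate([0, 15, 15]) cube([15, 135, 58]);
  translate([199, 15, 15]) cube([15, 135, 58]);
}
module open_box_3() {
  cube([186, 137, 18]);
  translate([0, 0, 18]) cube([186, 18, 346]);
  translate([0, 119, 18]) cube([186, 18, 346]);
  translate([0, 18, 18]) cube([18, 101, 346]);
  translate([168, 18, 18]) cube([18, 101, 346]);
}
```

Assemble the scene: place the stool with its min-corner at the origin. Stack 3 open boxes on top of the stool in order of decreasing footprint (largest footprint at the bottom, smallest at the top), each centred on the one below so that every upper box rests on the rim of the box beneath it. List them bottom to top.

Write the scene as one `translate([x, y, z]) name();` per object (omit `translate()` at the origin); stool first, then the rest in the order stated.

stool();
translate([45, 52, 406]) open_box();
translate([51, 54, 573]) open_box_2();
translate([65, 68, 646]) open_box_3();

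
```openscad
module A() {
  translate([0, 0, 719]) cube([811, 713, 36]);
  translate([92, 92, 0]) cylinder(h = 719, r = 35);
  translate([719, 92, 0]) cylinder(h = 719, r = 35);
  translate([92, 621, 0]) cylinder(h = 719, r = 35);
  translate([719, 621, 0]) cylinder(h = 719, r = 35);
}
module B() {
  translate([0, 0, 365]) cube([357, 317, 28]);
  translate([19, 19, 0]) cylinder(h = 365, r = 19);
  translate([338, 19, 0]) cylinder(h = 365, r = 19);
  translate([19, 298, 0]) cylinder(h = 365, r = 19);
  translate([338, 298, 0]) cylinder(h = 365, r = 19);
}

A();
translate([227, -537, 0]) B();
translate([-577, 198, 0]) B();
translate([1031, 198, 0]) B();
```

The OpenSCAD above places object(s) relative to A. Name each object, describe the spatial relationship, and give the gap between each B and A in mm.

Each stool's nearest face is 220 mm from the table's bounding box.

A is a table. B is a stool. Three stools sit around the table at the −y, −x, +x sides. The gap between each stool and the table is 220 mm.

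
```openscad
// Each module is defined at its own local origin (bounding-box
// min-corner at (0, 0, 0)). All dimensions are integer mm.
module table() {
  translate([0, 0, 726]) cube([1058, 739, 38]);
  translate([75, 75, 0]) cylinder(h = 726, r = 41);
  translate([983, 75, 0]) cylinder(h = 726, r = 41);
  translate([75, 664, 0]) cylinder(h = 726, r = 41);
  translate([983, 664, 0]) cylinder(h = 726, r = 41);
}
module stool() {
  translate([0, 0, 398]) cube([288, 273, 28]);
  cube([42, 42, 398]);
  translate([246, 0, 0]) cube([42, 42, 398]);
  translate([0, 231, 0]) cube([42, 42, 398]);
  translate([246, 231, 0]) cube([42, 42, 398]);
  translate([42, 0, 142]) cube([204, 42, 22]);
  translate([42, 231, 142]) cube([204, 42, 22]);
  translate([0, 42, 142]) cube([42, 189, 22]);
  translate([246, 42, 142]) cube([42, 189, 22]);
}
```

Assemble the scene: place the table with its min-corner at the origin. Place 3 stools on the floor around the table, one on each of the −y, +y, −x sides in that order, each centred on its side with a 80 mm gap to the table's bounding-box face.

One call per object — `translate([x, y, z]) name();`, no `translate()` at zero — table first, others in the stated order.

table();
translate([385, -353, 0]) stool();
translate([385, 819, 0]) stool();
translate([-368, 233, 0]) stool();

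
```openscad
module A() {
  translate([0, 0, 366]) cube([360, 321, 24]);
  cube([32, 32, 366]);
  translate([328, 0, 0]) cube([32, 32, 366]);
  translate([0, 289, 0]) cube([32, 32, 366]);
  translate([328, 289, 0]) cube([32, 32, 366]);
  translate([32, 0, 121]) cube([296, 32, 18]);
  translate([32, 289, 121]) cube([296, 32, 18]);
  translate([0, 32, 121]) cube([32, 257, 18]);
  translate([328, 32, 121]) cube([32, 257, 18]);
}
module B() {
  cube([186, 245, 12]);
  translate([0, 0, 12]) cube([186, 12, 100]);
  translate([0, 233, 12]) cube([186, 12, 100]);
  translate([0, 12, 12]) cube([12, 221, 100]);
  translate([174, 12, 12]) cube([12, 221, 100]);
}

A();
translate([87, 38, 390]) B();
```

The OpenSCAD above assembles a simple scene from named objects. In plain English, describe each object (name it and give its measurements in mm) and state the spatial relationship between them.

A is a four-legged stool. The seat is a 360×321×24 mm slab whose top surface is at z = 390 mm; four square legs, each 32×32 mm in cross-section, run from the floor (z = 0) to the underside of the seat, each flush with a corner of the seat. Four stretchers, 32 mm wide and 18 mm tall, connect adjacent legs with their undersides at z = 121 mm, each running between the inner faces of the legs it joins and aligned with the legs' outer faces on the other axis.

B is an open storage box with external size 186×245×112 mm and wall thickness 12 mm (the base is also 12 mm thick). The base covers the whole footprint; the four walls stand on the base, with the y-facing walls full-width and the x-facing walls fitting between their inner faces.

The open box is on top of the stool, centred.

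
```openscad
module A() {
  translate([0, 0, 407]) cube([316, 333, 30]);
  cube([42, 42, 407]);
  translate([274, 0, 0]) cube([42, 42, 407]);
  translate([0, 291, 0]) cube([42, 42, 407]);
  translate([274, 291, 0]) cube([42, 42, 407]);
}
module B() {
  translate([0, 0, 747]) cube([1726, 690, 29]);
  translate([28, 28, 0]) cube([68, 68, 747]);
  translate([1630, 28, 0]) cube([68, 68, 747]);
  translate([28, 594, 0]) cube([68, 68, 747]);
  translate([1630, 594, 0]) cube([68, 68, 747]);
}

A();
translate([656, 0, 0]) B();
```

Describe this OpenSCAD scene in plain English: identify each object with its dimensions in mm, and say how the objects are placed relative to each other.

A is a four-legged stool. The seat is 316×333 mm, 30 mm thick, top at z = 437 mm. It stands on four square legs, each 42×42 mm in cross-section, from z = 0 to the seat underside, each flush with a corner of the seat.

B is a table with a 1726×690 mm rectangular top, 29 mm thick, top surface at z = 776 mm, supported by four 68×68 mm square legs, each inset 28 mm from the nearest pair of top edges, running from the floor.

The table is on the floor beside the stool on its +x side.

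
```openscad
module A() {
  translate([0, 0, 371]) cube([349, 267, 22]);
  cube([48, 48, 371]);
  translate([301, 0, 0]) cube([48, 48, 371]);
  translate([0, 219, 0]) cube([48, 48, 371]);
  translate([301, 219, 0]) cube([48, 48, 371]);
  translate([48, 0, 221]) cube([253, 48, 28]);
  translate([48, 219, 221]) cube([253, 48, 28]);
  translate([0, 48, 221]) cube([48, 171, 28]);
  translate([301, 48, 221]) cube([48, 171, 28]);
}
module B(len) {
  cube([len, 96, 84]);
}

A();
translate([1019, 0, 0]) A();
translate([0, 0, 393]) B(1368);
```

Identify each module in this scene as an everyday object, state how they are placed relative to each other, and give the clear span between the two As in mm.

Second stool starts at x = 1019; first ends at x = 349; clear span = 1019 − 349 = 670 mm.

A is a stool. B is a beam. A beam spans the tops of two stools. The clear span between the two stools is 670 mm.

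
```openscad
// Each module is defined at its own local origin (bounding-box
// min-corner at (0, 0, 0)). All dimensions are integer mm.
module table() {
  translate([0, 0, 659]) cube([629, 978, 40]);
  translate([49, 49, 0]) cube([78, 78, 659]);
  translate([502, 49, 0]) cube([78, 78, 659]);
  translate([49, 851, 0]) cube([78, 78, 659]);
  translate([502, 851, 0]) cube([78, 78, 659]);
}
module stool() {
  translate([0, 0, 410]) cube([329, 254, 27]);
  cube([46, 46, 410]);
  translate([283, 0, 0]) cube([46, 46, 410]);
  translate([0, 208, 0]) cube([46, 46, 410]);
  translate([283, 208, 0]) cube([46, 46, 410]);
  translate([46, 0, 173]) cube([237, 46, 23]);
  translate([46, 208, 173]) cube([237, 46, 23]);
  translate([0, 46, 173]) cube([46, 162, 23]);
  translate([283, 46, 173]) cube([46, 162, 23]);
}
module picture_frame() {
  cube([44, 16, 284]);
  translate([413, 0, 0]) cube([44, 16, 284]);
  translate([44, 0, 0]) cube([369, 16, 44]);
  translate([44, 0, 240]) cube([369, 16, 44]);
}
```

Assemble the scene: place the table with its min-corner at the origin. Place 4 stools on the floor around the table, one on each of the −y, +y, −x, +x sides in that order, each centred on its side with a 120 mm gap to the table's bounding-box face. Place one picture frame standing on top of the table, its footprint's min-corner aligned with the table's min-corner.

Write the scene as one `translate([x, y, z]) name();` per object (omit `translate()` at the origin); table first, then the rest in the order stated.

table();
translate([150, -374, 0]) stool();
translate([150, 1098, 0]) stool();
translate([-449, 362, 0]) stool();
translate([749, 362, 0]) stool();
translate([0, 0, 699]) picture_frame();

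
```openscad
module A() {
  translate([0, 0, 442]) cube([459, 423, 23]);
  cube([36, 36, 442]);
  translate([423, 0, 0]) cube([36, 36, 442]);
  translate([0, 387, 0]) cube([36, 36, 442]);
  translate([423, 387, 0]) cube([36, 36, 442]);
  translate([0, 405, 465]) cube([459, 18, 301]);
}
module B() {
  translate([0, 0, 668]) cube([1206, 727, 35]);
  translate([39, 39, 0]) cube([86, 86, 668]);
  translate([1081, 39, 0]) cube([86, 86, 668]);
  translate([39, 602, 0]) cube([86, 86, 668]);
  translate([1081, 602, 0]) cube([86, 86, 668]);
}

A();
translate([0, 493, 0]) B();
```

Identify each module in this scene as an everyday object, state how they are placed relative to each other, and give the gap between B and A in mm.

The table's nearest face is 70 mm from the chair's +y face.

A is a chair. B is a table. The table is on the floor beside the chair on its +y side. The gap between the table and the chair is 70 mm.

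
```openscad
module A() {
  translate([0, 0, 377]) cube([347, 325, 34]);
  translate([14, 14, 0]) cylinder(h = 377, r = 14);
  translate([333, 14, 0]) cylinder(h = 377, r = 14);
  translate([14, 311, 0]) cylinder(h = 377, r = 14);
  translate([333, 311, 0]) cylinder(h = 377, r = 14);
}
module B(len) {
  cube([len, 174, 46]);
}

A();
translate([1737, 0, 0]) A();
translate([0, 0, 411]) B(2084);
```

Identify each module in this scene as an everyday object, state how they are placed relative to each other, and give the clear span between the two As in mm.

A is a stool. B is a beam. A beam spans the tops of two stools. The clear span between the two stools is 1390 mm.

Second stool starts at x = 1737; first ends at x = 347; clear span = 1737 − 347 = 1390 mm.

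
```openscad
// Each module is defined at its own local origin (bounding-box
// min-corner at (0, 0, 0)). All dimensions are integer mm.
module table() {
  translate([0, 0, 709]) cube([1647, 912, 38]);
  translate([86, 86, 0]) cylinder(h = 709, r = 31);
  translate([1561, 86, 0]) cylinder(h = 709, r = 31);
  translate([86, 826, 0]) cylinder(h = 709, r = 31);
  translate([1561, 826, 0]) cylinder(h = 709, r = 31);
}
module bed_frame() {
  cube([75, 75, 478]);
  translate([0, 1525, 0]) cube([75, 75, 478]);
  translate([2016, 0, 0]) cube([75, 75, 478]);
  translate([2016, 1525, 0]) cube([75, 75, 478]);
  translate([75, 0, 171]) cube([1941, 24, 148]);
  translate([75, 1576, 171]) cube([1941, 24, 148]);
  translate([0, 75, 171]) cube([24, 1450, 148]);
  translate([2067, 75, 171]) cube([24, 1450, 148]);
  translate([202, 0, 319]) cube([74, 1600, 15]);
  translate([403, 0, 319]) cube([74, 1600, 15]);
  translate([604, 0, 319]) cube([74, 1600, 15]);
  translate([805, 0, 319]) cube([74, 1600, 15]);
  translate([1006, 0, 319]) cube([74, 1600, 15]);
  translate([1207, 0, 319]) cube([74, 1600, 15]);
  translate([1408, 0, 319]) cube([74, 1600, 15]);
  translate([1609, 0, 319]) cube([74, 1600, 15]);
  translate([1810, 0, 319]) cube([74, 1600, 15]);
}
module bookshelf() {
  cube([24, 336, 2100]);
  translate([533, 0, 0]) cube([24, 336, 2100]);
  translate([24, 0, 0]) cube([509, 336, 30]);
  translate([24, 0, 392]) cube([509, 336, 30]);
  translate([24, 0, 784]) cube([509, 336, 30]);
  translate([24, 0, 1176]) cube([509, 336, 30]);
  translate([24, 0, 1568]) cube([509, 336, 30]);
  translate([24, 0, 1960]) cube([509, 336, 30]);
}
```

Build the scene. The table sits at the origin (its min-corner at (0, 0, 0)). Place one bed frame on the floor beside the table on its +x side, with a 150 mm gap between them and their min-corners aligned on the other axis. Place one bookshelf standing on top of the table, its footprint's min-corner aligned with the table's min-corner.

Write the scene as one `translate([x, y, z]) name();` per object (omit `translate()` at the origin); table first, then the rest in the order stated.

table();
translate([1797, 0, 0]) bed_frame();
translate([0, 0, 747]) bookshelf();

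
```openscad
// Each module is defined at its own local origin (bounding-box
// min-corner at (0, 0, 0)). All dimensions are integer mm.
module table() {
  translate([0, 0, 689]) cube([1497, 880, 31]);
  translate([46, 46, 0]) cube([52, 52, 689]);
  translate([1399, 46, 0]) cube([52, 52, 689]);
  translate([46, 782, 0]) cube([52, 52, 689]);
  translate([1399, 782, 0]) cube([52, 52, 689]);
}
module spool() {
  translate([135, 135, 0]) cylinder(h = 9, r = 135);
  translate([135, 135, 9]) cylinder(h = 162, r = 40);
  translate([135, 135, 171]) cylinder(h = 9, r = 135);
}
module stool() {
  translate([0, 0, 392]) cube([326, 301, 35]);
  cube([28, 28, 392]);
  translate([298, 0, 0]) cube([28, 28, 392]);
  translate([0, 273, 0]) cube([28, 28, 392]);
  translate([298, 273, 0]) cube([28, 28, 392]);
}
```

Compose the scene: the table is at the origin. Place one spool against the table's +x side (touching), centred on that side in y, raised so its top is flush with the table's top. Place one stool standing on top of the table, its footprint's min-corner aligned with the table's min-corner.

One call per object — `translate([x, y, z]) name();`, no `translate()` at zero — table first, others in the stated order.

table();
translate([1497, 305, 540]) spool();
translate([0, 0, 720]) stool();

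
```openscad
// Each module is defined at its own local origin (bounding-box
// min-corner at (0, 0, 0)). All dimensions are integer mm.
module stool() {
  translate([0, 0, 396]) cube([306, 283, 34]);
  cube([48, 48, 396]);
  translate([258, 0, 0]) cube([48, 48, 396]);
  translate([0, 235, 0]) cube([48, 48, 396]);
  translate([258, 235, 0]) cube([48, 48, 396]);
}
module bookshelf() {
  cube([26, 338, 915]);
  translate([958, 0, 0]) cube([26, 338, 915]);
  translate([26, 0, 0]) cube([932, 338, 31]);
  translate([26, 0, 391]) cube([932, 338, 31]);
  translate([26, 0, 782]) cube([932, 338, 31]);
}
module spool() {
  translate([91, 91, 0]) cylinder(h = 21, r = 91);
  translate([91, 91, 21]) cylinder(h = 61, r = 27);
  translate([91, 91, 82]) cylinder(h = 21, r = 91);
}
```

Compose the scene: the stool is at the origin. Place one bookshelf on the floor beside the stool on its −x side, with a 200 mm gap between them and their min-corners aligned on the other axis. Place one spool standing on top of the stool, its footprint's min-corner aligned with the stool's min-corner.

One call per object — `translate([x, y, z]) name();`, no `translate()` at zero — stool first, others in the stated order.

stool();
translate([-1184, 0, 0]) bookshelf();
translate([0, 0, 430]) spool();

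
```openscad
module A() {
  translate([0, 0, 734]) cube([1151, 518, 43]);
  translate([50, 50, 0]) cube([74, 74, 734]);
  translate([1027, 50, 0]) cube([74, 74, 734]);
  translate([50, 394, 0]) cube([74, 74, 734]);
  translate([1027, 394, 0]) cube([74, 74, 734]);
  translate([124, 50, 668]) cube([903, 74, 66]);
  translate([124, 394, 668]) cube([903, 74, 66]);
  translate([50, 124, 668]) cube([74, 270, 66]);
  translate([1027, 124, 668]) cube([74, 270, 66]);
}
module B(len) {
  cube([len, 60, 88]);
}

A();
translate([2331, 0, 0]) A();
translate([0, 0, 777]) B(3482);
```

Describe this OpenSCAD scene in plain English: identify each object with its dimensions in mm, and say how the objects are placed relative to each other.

A is a rectangular dining table. The top is 1151×518×43 mm with its upper surface at z = 777 mm. It stands on four 74×74 mm square legs, each inset 50 mm from the nearest pair of top edges, running from the floor to the underside of the top. Four apron rails, 74 mm thick and 66 mm tall, run between adjacent legs with their top edges flush with the underside of the top and their outer faces flush with the legs' outer faces.

B is a rectangular beam 3482 mm long (x), 60 mm deep (y), 88 mm thick (z).

The beam spans the tops of two tables placed 1180 mm apart, resting at z = 777 mm.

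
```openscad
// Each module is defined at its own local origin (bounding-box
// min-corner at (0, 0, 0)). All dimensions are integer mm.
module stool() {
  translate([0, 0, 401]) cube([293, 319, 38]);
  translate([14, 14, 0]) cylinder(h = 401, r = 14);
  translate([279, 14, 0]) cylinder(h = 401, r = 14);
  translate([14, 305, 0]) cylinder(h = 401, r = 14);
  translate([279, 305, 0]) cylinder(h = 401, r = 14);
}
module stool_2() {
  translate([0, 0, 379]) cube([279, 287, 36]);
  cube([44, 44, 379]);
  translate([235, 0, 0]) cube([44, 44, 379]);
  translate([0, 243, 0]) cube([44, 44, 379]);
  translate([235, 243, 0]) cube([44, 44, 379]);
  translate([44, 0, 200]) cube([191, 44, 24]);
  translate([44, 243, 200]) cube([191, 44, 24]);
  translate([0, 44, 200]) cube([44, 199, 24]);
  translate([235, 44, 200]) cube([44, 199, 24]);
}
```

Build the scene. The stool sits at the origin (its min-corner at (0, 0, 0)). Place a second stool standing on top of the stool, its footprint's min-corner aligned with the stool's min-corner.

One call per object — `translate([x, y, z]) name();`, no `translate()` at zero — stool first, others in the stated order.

stool();
translate([0, 0, 439]) stool_2();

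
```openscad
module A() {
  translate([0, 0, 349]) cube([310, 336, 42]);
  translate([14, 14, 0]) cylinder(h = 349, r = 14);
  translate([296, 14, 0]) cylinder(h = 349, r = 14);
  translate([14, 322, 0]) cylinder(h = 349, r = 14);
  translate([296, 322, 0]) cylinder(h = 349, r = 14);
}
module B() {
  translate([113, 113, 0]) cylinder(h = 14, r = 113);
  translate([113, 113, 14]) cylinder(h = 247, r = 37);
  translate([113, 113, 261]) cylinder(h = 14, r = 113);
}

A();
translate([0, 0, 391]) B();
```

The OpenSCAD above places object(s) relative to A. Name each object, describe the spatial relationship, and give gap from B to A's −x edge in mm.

The spool's min-x is at 0; the stool's min-x is 0; gap = 0 mm.

A is a stool. B is a spool. The spool is on top of the stool. The gap from the spool to the stool's −x edge is 0 mm.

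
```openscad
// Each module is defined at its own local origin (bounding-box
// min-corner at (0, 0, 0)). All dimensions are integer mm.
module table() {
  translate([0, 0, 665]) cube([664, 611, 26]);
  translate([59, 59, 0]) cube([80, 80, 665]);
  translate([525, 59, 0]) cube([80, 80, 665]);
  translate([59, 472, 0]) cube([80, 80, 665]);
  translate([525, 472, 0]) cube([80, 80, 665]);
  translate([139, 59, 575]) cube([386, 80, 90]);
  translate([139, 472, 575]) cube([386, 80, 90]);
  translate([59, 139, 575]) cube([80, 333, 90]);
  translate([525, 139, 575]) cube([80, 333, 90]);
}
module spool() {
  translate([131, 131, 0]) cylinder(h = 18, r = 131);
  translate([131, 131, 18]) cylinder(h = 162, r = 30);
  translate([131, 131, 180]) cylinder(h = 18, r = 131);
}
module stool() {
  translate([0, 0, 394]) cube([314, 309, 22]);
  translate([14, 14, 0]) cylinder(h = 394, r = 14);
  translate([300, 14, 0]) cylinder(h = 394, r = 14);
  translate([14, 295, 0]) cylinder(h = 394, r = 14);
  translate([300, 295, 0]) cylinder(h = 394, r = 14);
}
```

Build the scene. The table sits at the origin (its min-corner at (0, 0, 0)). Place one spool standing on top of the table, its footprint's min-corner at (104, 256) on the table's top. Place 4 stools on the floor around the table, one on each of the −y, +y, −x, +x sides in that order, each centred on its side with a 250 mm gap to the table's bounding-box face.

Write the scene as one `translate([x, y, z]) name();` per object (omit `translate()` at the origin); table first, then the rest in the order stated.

table();
translate([104, 256, 691]) spool();
translate([175, -559, 0]) stool();
translate([175, 861, 0]) stool();
translate([-564, 151, 0]) stool();
translate([914, 151, 0]) stool();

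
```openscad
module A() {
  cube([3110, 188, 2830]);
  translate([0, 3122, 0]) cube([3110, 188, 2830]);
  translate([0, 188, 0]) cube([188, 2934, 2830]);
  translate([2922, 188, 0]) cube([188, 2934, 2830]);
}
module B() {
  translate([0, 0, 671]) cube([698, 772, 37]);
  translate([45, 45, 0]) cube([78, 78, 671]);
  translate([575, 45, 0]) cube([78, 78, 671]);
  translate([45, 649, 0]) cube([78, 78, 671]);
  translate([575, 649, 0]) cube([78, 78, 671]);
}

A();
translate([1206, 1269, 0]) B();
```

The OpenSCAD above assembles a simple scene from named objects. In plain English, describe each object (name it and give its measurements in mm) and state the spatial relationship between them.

A is the wall frame of a small rectangular building: four walls, each 2830 mm tall and 188 mm thick, enclosing a footprint 3110 mm (x) by 3310 mm (y) outside-to-outside, with no floor or roof. The front and back walls (the −y and +y sides) span the full width; the two side walls fit between them.

B is a table: top 698 mm (x) × 772 mm (y), 37 mm thick, upper face at z = 708 mm, on four 78×78 mm square legs, each inset 45 mm from the nearest pair of top edges, running from z = 0 to the bottom of the top.

The table sits inside the house frame, centred.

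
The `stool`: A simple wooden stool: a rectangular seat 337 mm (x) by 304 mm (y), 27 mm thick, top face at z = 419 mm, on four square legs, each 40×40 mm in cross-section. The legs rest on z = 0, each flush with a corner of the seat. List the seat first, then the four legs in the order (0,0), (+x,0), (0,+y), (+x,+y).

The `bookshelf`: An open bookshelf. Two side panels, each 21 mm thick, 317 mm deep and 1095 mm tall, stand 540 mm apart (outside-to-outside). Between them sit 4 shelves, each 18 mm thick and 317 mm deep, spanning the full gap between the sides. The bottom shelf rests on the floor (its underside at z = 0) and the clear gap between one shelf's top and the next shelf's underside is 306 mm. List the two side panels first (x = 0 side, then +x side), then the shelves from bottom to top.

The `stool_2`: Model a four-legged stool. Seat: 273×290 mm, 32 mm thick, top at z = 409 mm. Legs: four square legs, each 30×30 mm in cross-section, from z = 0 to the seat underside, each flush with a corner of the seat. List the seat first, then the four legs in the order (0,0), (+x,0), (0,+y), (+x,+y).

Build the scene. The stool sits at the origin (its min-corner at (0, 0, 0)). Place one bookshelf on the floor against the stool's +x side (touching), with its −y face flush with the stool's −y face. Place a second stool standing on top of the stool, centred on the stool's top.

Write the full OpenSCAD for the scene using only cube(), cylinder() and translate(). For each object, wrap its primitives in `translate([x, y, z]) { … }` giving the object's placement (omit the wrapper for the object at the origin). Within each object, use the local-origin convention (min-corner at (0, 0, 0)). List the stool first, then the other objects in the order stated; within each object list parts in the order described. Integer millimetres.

translate([0, 0, 392]) cube([337, 304, 27]);
cube([40, 40, 392]);
translate([297, 0, 0]) cube([40, 40, 392]);
translate([0, 264, 0]) cube([40, 40, 392]);
translate([297, 264, 0]) cube([40, 40, 392]);
translate([337, 0, 0]) {
  cube([21, 317, 1095]);
  translate([519, 0, 0]) cube([21, 317, 1095]);
  translate([21, 0, 0]) cube([498, 317, 18]);
  translate([21, 0, 324]) cube([498, 317, 18]);
  translate([21, 0, 648]) cube([498, 317, 18]);
  translate([21, 0, 972]) cube([498, 317, 18]);
}
translate([32, 7, 419]) {
  translate([0, 0, 377]) cube([273, 290, 32]);
  cube([30, 30, 377]);
  translate([243, 0, 0]) cube([30, 30, 377]);
  translate([0, 260, 0]) cube([30, 30, 377]);
  translate([243, 260, 0]) cube([30, 30, 377]);
}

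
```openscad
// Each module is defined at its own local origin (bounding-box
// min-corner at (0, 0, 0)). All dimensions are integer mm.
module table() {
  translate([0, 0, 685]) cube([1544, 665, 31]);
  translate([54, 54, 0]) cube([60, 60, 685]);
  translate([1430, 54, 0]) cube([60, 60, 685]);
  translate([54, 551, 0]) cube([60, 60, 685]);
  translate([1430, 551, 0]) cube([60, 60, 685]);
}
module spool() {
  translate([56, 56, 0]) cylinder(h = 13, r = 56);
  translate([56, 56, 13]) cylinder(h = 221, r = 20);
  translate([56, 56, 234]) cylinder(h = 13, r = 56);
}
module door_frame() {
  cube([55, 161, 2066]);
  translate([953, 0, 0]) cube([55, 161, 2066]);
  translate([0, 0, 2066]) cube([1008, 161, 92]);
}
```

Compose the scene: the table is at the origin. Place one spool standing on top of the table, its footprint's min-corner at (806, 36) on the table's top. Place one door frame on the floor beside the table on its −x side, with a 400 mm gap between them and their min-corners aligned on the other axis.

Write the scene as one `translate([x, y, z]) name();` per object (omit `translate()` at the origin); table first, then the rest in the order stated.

table();
translate([806, 36, 716]) spool();
translate([-1408, 0, 0]) door_frame();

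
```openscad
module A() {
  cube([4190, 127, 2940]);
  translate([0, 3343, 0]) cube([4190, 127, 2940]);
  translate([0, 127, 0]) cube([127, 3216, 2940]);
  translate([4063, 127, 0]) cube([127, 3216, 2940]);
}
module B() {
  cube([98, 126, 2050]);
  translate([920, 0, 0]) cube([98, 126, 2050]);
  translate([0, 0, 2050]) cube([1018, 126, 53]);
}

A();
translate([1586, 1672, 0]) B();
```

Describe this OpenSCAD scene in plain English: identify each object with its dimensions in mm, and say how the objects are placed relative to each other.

A is the wall frame of a small rectangular building: four walls, each 2940 mm tall and 127 mm thick, enclosing a footprint 4190 mm (x) by 3470 mm (y) outside-to-outside, with no floor or roof. The front and back walls (the −y and +y sides) span the full width; the two side walls fit between them.

B is a door frame. The clear opening is 822 mm wide and 2050 mm high. Two 98 mm wide jambs, 126 mm deep, stand either side of the opening from the floor to the top of the opening. A 53 mm thick head sits across the top of both jambs, spanning the full outside width of the frame.

The door frame sits inside the house frame, centred.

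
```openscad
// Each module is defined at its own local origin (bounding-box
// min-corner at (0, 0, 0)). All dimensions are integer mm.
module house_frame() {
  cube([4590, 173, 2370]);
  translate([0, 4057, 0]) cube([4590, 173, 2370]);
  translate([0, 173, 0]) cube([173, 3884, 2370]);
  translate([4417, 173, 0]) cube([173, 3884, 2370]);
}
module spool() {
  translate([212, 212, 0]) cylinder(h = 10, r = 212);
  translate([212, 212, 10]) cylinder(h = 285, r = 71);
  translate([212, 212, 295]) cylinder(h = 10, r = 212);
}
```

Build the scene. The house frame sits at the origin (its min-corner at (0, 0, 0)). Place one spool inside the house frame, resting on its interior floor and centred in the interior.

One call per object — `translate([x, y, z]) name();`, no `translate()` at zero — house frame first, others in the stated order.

house_frame();
translate([2083, 1903, 0]) spool();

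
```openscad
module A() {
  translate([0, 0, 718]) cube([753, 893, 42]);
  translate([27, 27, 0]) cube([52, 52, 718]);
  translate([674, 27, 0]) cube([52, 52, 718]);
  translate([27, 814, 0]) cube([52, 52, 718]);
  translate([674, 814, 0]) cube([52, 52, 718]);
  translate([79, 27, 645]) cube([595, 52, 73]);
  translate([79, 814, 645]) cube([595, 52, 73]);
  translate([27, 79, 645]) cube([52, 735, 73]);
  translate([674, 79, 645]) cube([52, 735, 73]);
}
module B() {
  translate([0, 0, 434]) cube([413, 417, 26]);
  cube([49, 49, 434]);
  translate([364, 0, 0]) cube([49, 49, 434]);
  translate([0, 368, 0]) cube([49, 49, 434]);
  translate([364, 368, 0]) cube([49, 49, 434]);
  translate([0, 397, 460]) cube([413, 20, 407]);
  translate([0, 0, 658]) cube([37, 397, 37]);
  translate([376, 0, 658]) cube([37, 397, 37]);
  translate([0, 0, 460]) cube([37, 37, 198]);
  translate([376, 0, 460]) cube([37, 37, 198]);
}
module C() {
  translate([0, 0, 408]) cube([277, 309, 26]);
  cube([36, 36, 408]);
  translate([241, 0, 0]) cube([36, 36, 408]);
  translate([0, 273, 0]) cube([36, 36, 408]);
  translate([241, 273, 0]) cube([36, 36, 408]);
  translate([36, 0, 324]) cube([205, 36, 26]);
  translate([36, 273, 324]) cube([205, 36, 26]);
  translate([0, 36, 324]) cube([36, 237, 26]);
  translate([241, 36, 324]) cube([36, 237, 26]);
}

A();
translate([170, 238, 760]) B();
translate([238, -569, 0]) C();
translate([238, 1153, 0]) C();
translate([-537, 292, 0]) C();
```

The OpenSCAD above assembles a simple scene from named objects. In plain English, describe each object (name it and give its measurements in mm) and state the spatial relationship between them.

A is a rectangular dining table. The top is 753×893×42 mm with its upper surface at z = 760 mm. It stands on four 52×52 mm square legs, each inset 27 mm from the nearest pair of top edges, running from the floor to the underside of the top. Four apron rails, 52 mm thick and 73 mm tall, run between adjacent legs with their top edges flush with the underside of the top and their outer faces flush with the legs' outer faces.

B is a chair. The seat is a 413×417×26 mm slab with its top at z = 460 mm, on four 49×49 mm corner legs (flush with the seat edges, standing on z = 0). A flat backrest 20 mm thick, 407 mm tall, spans the full seat width and rises from the seat top along its +y edge, rear face flush with the rear of the seat. Two armrests of 37×37 mm section run along each side from the seat's front edge to the front of the backrest, top faces 235 mm above the seat top and outer faces flush with the seat's x-edges; a 37×37 mm post under the front of each armrest stands on the seat at the front corner.

C is a four-legged stool. The seat is a 277×309×26 mm slab whose top surface is at z = 434 mm; four square legs, each 36×36 mm in cross-section, run from the floor (z = 0) to the underside of the seat, each flush with a corner of the seat. Four stretchers, 36 mm wide and 26 mm tall, connect adjacent legs with their undersides at z = 324 mm, each running between the inner faces of the legs it joins and aligned with the legs' outer faces on the other axis.

The chair is on top of the table, centred. Three stools sit around the table at the −y, +y, −x sides.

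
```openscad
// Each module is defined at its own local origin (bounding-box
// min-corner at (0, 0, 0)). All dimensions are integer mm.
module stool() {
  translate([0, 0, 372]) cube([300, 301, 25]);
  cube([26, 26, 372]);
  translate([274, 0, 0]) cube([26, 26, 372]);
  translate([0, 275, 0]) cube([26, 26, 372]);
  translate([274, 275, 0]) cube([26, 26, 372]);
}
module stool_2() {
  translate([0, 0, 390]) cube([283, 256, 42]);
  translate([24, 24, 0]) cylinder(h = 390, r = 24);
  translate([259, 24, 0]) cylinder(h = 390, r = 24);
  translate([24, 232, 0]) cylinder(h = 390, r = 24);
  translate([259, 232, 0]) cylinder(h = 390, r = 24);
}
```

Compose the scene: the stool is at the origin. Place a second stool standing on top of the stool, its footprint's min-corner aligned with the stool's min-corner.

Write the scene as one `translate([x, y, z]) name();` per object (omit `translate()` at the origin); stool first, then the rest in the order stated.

stool();
translate([0, 0, 397]) stool_2();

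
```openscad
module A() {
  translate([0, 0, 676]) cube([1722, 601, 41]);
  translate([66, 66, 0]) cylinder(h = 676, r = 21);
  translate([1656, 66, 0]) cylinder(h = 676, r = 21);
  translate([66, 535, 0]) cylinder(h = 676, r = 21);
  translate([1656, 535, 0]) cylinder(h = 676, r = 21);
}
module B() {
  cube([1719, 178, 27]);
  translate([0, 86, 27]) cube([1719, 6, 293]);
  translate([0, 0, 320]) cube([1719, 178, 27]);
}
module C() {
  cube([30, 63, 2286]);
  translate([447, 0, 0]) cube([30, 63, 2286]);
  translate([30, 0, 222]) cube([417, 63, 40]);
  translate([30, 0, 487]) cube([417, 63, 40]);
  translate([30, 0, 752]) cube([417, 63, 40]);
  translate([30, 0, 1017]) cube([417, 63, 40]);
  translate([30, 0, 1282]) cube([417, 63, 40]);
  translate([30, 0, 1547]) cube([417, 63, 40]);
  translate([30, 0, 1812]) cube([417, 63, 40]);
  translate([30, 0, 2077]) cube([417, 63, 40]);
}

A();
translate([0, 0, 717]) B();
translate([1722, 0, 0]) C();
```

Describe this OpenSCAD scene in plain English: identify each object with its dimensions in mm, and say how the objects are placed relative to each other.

A is a rectangular dining table. The top is 1722×601×41 mm with its upper surface at z = 717 mm. It stands on four round legs of 42 mm diameter, each leg's bounding box inset 45 mm from the nearest pair of top edges, running from the floor to the underside of the top.

B is an I-beam lying along x, 1719 mm long. Overall section height 347 mm. Two flanges 178 mm wide (y) and 27 mm thick, one on the floor and one at the top; a web 6 mm thick runs between them, centred on the flange width.

C is a straight ladder. Two 30×63 mm vertical rails, 2286 mm tall, stand 477 mm apart (outside-to-outside) with their front faces coplanar on the −y side. 8 rungs, each 63 mm deep and 40 mm tall, span between the inner faces of the rails, front faces flush with the rails. The lowest rung's underside is at z = 222 mm and rungs are spaced 265 mm apart (underside to underside).

The I-beam is on top of the table. The ladder is against the table's +x side, with their −y faces flush.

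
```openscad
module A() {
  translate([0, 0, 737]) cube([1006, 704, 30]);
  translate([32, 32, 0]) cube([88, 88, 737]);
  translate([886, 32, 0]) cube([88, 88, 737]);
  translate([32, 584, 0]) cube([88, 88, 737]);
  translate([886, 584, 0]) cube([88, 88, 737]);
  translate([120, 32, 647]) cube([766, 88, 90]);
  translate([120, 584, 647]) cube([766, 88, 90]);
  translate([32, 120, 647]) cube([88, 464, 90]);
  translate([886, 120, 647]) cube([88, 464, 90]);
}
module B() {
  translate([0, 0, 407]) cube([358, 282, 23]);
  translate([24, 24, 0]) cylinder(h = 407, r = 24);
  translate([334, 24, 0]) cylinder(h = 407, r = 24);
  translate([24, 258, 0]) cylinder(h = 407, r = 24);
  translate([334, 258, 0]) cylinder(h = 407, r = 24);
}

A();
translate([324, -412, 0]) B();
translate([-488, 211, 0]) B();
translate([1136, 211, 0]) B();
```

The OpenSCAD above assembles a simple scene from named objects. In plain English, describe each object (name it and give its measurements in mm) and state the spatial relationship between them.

A is a table: top 1006 mm (x) × 704 mm (y), 30 mm thick, upper face at z = 767 mm, on four 88×88 mm square legs, each inset 32 mm from the nearest pair of top edges, running from z = 0 to the bottom of the top. Four apron rails, 88 mm thick and 90 mm tall, run between adjacent legs with their top edges flush with the underside of the top and their outer faces flush with the legs' outer faces.

B is a four-legged stool. The seat is 358×282 mm, 23 mm thick, top at z = 430 mm. It stands on four round legs, each 48 mm in diameter, from z = 0 to the seat underside, each leg's axis is inset half a diameter from the nearest pair of seat edges (so the leg's bounding box is flush with the corner).

Three stools sit around the table at the −y, −x, +x sides.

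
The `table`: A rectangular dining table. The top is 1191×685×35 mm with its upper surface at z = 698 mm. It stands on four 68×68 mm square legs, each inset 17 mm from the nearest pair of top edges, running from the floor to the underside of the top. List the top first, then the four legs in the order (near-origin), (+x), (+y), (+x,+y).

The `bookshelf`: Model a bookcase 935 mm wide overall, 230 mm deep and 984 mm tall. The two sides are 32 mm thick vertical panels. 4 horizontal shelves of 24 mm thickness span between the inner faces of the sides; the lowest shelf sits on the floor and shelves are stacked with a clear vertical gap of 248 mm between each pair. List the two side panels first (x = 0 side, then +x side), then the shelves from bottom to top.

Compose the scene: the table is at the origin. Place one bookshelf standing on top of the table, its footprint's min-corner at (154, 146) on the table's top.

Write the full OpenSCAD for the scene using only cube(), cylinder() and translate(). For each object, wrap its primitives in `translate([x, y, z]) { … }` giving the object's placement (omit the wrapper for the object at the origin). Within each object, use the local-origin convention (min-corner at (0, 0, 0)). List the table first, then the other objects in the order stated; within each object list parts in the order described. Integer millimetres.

translate([0, 0, 663]) cube([1191, 685, 35]);
translate([17, 17, 0]) cube([68, 68, 663]);
translate([1106, 17, 0]) cube([68, 68, 663]);
translate([17, 600, 0]) cube([68, 68, 663]);
translate([1106, 600, 0]) cube([68, 68, 663]);
translate([154, 146, 698]) {
  cube([32, 230, 984]);
  translate([903, 0, 0]) cube([32, 230, 984]);
  translate([32, 0, 0]) cube([871, 230, 24]);
  translate([32, 0, 272]) cube([871, 230, 24]);
  translate([32, 0, 544]) cube([871, 230, 24]);
  translate([32, 0, 816]) cube([871, 230, 24]);
}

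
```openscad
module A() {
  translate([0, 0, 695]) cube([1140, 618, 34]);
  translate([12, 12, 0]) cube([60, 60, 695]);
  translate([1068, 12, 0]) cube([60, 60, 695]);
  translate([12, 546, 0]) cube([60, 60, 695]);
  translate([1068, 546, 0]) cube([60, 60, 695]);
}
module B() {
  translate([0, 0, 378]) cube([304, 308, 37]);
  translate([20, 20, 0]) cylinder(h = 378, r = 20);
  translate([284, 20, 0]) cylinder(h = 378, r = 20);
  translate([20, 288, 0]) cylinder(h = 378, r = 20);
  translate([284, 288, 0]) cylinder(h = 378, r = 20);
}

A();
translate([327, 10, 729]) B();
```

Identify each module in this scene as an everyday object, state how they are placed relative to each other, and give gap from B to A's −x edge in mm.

The stool's min-x is at 327; the table's min-x is 0; gap = 327 mm.

A is a table. B is a stool. The stool is on top of the table. The gap from the stool to the table's −x edge is 327 mm.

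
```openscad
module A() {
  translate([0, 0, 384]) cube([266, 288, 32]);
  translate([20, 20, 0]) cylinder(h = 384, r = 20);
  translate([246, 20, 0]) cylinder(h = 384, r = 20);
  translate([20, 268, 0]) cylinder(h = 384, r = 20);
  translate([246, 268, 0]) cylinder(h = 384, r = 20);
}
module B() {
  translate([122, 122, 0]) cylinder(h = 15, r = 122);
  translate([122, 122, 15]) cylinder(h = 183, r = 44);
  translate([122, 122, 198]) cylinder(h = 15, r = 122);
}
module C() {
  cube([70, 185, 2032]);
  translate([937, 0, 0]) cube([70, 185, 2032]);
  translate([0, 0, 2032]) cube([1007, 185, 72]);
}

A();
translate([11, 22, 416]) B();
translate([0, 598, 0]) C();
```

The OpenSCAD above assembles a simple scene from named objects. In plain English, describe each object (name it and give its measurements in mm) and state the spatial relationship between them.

A is a four-legged stool. The seat is a 266×288×32 mm slab whose top surface is at z = 416 mm; four round legs, each 40 mm in diameter, run from the floor (z = 0) to the underside of the seat, each leg's axis is inset half a diameter from the nearest pair of seat edges (so the leg's bounding box is flush with the corner).

B is a spool: two coaxial disc flanges of radius 122 mm and thickness 15 mm, joined by a core cylinder of radius 44 mm and height 183 mm. The lower flange rests on z = 0 and the three cylinders share a vertical axis.

C is a door frame. The clear opening is 867 mm wide and 2032 mm high. Two 70 mm wide jambs, 185 mm deep, stand either side of the opening from the floor to the top of the opening. A 72 mm thick head sits across the top of both jambs, spanning the full outside width of the frame.

The spool is on top of the stool, centred. The door frame is on the floor beside the stool on its +y side.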